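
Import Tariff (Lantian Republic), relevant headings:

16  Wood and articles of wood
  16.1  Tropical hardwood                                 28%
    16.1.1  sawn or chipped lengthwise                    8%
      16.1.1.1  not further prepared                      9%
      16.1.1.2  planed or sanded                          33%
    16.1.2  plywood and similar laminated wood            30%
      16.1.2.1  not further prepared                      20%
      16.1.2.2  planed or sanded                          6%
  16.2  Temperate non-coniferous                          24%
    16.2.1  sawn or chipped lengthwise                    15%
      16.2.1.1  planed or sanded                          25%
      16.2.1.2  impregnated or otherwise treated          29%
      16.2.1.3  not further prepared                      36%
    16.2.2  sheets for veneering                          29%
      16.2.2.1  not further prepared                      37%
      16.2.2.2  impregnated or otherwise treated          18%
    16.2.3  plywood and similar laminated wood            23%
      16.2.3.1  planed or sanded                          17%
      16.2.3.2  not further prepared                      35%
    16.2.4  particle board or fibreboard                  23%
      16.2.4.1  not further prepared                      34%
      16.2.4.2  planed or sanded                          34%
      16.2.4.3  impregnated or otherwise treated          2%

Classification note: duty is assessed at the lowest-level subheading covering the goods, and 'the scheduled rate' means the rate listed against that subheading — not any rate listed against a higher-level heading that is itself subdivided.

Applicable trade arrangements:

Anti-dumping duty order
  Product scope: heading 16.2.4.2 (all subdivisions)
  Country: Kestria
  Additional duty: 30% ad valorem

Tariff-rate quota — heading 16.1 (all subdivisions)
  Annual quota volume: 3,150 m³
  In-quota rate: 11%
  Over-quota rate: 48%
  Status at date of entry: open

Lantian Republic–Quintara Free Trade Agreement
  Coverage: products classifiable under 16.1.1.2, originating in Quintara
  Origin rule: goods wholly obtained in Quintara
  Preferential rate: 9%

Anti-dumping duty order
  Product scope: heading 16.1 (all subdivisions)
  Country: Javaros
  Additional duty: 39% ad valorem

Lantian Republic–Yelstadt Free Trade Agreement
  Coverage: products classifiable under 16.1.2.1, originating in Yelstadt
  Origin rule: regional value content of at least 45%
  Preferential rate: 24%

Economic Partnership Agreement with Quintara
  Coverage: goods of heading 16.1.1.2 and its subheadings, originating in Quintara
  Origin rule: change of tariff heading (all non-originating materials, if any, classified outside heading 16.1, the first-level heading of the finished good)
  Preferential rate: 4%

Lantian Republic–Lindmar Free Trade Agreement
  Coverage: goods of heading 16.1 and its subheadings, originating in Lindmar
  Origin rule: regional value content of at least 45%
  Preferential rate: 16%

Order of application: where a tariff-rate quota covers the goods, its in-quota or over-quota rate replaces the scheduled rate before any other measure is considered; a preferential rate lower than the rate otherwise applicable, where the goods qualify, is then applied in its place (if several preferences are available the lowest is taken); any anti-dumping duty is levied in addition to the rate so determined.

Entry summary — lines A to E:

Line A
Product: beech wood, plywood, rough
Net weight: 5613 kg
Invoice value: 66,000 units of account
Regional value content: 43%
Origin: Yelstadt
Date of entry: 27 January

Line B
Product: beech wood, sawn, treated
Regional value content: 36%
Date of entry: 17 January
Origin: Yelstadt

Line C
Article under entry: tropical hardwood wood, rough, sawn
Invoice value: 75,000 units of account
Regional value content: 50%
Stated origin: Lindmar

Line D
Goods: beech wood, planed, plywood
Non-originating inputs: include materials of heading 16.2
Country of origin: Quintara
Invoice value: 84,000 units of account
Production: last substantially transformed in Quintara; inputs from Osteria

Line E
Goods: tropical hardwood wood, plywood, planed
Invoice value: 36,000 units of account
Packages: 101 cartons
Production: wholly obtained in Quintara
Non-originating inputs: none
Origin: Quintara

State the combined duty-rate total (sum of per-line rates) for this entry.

103%

Line A: beech → 16.2; plywood → 16.2.3; rough → 16.2.3.2. Scheduled 35%. Yelstadt agreement on 16.1.2.1: 16.2.3.2 not covered. → 35%.
Line B: beech → 16.2; sawn → 16.2.1; treated → 16.2.1.2. Scheduled 29%. Yelstadt agreement on 16.1.2.1: 16.2.1.2 not covered. → 29%.
Line C: tropical hardwood → 16.1; sawn → 16.1.1; rough → 16.1.1.1. Scheduled 9%. quota on 16.1 open → in-quota 11%; Lindmar agreement on 16.1: RVC ≥ 45% → 16% available; preference 16% not lower than 11% → no reduction. → 11%.
Line D: beech → 16.2; plywood → 16.2.3; planed → 16.2.3.1. Scheduled 17%. Quintara agreement on 16.1.1.2: 16.2.3.1 not covered; Quintara agreement on 16.1.1.2: 16.2.3.1 not covered. → 17%.
Line E: tropical hardwood → 16.1; plywood → 16.1.2; planed → 16.1.2.2. Scheduled 6%. quota on 16.1 open → in-quota 11%; Quintara agreement on 16.1.1.2: 16.1.2.2 not covered; Quintara agreement on 16.1.1.2: 16.1.2.2 not covered. → 11%.
Sum: 35% + 29% + 11% + 17% + 11% = 103%.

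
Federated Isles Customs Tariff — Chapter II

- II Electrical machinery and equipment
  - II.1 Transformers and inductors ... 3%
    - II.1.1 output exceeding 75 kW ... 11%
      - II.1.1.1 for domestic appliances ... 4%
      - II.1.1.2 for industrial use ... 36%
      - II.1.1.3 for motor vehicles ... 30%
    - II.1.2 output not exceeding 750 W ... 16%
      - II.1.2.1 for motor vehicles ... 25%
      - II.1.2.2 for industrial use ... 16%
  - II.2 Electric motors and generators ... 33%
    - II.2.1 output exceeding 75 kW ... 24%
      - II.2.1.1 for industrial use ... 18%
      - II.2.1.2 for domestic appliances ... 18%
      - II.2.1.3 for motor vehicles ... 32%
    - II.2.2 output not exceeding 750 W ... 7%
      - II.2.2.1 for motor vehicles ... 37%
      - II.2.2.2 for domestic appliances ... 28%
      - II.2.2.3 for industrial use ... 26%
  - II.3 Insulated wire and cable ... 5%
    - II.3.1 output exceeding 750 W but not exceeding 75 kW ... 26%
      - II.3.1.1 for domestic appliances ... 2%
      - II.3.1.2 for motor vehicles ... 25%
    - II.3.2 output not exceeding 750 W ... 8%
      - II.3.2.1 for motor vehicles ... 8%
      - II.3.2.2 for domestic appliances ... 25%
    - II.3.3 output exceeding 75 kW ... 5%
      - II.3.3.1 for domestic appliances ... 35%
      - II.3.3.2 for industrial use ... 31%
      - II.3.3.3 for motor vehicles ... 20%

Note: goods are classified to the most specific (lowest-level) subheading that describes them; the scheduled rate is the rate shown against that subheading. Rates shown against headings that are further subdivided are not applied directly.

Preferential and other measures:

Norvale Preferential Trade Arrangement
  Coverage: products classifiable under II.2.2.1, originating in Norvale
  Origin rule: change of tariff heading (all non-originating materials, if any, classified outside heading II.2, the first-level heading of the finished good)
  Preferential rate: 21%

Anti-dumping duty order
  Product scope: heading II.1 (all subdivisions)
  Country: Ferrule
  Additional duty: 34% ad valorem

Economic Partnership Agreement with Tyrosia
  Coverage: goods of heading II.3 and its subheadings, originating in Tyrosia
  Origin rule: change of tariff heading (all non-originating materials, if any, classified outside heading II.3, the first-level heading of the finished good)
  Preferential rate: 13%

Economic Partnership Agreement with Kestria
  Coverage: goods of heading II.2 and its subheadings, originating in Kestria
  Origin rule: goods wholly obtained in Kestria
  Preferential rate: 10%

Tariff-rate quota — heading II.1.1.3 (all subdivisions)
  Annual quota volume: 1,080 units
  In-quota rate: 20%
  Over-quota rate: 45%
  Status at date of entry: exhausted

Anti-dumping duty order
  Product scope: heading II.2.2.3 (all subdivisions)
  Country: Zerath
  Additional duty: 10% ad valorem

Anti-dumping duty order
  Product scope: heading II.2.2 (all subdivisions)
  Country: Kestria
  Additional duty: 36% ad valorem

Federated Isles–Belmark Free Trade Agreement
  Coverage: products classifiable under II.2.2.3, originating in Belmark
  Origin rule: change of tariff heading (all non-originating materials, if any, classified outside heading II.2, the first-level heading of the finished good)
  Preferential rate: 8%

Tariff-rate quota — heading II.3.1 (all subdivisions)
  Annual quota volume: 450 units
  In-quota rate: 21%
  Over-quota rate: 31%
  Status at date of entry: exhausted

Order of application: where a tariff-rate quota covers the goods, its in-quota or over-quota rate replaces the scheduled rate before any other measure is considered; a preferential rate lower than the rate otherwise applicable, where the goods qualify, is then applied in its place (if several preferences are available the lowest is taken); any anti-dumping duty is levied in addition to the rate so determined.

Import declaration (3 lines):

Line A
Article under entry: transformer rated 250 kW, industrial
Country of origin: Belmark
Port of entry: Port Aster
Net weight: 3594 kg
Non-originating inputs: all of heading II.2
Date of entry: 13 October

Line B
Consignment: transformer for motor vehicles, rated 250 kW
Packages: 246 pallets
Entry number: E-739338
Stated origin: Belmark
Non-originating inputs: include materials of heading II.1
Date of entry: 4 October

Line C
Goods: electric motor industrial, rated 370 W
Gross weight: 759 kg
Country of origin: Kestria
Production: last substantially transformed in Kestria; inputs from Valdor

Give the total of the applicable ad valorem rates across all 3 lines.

143%

Line A: transformer → II.1; rated 250 kW → II.1.1; industrial → II.1.1.2. Scheduled 36%. Belmark agreement on II.2.2.3: II.1.1.2 not covered. → 36%.
Line B: transformer → II.1; rated 250 kW → II.1.1; for motor vehicles → II.1.1.3. Scheduled 30%. quota on II.1.1.3 exhausted → over-quota 45%; Belmark agreement on II.2.2.3: II.1.1.3 not covered. → 45%.
Line C: electric motor → II.2; rated 370 W → II.2.2; industrial → II.2.2.3. Scheduled 26%. Kestria agreement on II.2: not wholly obtained; anti-dumping (Kestria, II.2.2): +36%; total 26% + 36% = 62%. → 62%.
Sum: 36% + 45% + 62% = 143%.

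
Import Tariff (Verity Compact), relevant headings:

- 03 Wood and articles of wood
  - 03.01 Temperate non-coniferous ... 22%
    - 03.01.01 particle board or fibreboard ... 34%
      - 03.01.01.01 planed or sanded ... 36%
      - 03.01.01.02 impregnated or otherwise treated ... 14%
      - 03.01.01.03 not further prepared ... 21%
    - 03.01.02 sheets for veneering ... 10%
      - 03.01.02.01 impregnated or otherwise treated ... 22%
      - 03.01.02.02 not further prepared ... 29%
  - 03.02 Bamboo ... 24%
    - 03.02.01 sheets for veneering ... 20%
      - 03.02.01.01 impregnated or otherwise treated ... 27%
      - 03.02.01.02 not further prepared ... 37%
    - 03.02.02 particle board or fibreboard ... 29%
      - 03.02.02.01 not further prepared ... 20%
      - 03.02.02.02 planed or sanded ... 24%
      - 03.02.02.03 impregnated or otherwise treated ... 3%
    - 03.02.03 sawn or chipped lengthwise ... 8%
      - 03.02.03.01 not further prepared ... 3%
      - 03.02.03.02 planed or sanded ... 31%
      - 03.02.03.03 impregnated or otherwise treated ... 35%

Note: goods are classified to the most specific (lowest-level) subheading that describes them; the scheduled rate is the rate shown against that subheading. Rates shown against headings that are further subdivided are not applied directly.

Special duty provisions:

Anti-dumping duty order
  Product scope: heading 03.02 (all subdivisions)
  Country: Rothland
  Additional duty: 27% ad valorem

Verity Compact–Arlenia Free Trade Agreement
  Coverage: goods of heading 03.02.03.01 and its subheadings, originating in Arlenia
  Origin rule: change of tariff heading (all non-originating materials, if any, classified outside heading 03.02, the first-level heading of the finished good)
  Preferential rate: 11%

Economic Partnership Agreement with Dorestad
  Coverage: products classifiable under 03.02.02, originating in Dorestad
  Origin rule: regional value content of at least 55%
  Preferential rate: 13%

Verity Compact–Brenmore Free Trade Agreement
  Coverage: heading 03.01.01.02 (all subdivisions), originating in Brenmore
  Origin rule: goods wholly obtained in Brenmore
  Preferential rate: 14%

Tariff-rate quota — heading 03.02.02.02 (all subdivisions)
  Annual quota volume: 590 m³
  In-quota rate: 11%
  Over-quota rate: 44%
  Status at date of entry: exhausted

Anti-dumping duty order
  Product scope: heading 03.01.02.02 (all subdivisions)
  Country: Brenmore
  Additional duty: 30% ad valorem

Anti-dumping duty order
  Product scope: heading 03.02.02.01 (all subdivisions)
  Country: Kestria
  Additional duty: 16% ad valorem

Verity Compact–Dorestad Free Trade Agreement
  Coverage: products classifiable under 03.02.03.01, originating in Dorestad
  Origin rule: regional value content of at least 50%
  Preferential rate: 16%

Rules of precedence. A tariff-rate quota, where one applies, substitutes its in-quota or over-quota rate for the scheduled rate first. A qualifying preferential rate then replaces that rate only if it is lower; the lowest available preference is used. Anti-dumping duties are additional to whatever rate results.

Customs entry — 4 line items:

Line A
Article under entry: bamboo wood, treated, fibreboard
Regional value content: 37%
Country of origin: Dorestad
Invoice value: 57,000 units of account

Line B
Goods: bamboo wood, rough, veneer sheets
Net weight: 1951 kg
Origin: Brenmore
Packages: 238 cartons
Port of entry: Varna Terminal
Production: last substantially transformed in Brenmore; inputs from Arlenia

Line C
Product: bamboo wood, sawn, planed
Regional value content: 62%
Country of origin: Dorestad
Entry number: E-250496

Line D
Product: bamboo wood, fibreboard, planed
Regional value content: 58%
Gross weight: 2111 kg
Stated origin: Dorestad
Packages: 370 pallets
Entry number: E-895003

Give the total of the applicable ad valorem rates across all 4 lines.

84%

Line A: bamboo → 03.02; fibreboard → 03.02.02; treated → 03.02.02.03. Scheduled 3%. Dorestad agreement on 03.02.02: RVC < 55%; Dorestad agreement on 03.02.03.01: 03.02.02.03 not covered. → 3%.
Line B: bamboo → 03.02; veneer sheets → 03.02.01; rough → 03.02.01.02. Scheduled 37%. Brenmore agreement on 03.01.01.02: 03.02.01.02 not covered. → 37%.
Line C: bamboo → 03.02; sawn → 03.02.03; planed → 03.02.03.02. Scheduled 31%. Dorestad agreement on 03.02.02: 03.02.03.02 not covered; Dorestad agreement on 03.02.03.01: 03.02.03.02 not covered. → 31%.
Line D: bamboo → 03.02; fibreboard → 03.02.02; planed → 03.02.02.02. Scheduled 24%. quota on 03.02.02.02 exhausted → over-quota 44%; Dorestad agreement on 03.02.02: RVC ≥ 55% → 13% available; Dorestad agreement on 03.02.03.01: 03.02.02.02 not covered; preferential 13%. → 13%.
Sum: 3% + 37% + 31% + 13% = 84%.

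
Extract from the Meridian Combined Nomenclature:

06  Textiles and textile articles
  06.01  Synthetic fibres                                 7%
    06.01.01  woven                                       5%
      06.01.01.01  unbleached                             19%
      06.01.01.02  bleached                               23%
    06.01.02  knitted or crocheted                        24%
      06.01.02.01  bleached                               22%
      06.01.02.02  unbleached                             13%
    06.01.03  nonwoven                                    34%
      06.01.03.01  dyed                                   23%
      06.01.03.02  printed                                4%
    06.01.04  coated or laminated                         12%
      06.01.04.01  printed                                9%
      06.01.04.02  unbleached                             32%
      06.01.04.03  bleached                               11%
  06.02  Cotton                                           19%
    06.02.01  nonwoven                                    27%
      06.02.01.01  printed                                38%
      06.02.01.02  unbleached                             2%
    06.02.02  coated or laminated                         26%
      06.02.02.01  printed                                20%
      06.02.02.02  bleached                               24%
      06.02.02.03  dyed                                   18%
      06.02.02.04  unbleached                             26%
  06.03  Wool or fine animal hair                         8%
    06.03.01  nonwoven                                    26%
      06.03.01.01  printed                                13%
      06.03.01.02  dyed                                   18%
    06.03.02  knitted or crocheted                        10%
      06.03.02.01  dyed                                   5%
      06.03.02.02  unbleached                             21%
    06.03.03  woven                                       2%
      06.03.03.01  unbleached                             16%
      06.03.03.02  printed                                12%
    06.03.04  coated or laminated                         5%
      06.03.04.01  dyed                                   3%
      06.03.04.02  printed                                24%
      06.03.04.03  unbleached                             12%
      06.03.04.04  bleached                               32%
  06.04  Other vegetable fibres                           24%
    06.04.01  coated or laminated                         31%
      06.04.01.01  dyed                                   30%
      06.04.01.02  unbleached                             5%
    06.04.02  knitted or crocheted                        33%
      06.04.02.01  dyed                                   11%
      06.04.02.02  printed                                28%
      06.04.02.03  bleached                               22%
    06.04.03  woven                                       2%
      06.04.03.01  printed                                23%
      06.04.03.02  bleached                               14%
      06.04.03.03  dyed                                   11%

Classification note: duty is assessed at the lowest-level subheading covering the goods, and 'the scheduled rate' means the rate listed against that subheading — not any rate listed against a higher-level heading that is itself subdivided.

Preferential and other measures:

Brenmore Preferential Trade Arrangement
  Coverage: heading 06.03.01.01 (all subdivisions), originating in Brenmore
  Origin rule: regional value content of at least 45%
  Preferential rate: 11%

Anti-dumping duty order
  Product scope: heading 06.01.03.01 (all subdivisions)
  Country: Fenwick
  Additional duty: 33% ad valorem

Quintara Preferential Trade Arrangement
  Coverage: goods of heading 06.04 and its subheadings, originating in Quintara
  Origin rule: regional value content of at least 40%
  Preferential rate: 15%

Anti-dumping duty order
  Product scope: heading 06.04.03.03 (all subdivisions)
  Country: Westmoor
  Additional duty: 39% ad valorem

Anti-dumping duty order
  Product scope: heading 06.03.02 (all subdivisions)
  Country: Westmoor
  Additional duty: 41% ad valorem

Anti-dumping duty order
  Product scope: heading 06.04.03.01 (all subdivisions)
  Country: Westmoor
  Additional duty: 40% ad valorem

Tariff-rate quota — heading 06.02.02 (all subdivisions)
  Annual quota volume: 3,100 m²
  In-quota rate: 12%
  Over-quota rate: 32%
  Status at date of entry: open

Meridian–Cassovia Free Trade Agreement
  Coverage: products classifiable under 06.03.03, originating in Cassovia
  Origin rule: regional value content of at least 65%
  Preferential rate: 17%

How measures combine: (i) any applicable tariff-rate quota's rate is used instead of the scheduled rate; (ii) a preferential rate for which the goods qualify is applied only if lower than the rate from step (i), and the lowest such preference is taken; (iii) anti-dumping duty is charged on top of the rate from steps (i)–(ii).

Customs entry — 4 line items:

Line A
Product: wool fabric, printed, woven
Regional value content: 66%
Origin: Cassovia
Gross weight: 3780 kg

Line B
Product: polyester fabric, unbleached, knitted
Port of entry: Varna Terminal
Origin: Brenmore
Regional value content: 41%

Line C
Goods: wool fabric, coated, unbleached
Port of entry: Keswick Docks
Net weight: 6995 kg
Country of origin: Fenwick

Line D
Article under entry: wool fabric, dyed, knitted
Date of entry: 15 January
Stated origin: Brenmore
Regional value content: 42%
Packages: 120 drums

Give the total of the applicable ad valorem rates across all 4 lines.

42%

Line A: wool → 06.03; woven → 06.03.03; printed → 06.03.03.02. Scheduled 12%. Cassovia agreement on 06.03.03: RVC ≥ 65% → 17% available; preference 17% not lower than 12% → no reduction. → 12%.
Line B: polyester → 06.01; knitted → 06.01.02; unbleached → 06.01.02.02. Scheduled 13%. Brenmore agreement on 06.03.01.01: 06.01.02.02 not covered. → 13%.
Line C: wool → 06.03; coated → 06.03.04; unbleached → 06.03.04.03. Scheduled 12%. No special measure applies. → 12%.
Line D: wool → 06.03; knitted → 06.03.02; dyed → 06.03.02.01. Scheduled 5%. Brenmore agreement on 06.03.01.01: 06.03.02.01 not covered. → 5%.
Sum: 12% + 13% + 12% + 5% = 42%.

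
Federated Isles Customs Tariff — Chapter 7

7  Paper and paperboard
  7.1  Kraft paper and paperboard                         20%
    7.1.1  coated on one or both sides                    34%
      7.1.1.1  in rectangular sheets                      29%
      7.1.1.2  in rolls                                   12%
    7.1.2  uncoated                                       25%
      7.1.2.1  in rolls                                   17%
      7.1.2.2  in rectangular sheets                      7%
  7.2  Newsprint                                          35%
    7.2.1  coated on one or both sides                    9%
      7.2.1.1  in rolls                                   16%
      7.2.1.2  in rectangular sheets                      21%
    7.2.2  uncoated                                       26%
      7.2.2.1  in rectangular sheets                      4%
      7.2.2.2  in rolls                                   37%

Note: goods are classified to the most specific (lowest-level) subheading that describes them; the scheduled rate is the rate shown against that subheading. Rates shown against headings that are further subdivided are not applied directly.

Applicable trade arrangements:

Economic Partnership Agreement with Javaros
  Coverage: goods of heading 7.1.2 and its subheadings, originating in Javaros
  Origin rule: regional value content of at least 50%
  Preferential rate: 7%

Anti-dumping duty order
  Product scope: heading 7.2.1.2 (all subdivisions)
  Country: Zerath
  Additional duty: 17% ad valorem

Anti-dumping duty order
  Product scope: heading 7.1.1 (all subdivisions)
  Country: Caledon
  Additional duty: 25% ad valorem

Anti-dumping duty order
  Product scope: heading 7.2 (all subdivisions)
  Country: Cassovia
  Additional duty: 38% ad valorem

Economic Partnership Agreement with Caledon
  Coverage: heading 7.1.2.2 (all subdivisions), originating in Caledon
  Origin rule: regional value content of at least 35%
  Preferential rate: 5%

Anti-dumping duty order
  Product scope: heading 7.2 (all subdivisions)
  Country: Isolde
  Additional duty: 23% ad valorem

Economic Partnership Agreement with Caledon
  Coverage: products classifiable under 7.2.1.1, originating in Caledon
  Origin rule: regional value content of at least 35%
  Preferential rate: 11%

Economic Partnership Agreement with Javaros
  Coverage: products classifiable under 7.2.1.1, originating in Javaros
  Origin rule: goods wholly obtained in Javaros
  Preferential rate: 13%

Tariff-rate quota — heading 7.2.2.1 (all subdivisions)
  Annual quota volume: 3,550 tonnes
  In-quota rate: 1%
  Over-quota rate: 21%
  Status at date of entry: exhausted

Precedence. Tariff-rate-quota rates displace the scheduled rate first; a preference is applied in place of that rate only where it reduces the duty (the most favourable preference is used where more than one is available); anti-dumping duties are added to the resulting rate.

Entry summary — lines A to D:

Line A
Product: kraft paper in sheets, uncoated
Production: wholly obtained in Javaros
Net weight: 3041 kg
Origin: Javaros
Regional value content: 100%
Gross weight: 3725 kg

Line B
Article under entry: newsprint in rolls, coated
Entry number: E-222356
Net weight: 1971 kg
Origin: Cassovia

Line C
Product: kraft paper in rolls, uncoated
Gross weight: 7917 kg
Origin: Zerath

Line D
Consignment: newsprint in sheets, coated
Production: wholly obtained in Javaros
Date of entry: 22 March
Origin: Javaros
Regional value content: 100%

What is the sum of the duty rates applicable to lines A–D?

Line A: kraft paper → 7.1; uncoated → 7.1.2; in sheets → 7.1.2.2. Scheduled 7%. Javaros agreement on 7.1.2: RVC ≥ 50% → 7% available; Javaros agreement on 7.2.1.1: 7.1.2.2 not covered; preference 7% not lower than 7% → no reduction. → 7%.
Line B: newsprint → 7.2; coated → 7.2.1; in rolls → 7.2.1.1. Scheduled 16%. anti-dumping (Cassovia, 7.2): +38%; total 16% + 38% = 54%. → 54%.
Line C: kraft paper → 7.1; uncoated → 7.1.2; in rolls → 7.1.2.1. Scheduled 17%. No special measure applies. → 17%.
Line D: newsprint → 7.2; coated → 7.2.1; in sheets → 7.2.1.2. Scheduled 21%. Javaros agreement on 7.1.2: 7.2.1.2 not covered; Javaros agreement on 7.2.1.1: 7.2.1.2 not covered. → 21%.
Sum: 7% + 54% + 17% + 21% = 99%.

99%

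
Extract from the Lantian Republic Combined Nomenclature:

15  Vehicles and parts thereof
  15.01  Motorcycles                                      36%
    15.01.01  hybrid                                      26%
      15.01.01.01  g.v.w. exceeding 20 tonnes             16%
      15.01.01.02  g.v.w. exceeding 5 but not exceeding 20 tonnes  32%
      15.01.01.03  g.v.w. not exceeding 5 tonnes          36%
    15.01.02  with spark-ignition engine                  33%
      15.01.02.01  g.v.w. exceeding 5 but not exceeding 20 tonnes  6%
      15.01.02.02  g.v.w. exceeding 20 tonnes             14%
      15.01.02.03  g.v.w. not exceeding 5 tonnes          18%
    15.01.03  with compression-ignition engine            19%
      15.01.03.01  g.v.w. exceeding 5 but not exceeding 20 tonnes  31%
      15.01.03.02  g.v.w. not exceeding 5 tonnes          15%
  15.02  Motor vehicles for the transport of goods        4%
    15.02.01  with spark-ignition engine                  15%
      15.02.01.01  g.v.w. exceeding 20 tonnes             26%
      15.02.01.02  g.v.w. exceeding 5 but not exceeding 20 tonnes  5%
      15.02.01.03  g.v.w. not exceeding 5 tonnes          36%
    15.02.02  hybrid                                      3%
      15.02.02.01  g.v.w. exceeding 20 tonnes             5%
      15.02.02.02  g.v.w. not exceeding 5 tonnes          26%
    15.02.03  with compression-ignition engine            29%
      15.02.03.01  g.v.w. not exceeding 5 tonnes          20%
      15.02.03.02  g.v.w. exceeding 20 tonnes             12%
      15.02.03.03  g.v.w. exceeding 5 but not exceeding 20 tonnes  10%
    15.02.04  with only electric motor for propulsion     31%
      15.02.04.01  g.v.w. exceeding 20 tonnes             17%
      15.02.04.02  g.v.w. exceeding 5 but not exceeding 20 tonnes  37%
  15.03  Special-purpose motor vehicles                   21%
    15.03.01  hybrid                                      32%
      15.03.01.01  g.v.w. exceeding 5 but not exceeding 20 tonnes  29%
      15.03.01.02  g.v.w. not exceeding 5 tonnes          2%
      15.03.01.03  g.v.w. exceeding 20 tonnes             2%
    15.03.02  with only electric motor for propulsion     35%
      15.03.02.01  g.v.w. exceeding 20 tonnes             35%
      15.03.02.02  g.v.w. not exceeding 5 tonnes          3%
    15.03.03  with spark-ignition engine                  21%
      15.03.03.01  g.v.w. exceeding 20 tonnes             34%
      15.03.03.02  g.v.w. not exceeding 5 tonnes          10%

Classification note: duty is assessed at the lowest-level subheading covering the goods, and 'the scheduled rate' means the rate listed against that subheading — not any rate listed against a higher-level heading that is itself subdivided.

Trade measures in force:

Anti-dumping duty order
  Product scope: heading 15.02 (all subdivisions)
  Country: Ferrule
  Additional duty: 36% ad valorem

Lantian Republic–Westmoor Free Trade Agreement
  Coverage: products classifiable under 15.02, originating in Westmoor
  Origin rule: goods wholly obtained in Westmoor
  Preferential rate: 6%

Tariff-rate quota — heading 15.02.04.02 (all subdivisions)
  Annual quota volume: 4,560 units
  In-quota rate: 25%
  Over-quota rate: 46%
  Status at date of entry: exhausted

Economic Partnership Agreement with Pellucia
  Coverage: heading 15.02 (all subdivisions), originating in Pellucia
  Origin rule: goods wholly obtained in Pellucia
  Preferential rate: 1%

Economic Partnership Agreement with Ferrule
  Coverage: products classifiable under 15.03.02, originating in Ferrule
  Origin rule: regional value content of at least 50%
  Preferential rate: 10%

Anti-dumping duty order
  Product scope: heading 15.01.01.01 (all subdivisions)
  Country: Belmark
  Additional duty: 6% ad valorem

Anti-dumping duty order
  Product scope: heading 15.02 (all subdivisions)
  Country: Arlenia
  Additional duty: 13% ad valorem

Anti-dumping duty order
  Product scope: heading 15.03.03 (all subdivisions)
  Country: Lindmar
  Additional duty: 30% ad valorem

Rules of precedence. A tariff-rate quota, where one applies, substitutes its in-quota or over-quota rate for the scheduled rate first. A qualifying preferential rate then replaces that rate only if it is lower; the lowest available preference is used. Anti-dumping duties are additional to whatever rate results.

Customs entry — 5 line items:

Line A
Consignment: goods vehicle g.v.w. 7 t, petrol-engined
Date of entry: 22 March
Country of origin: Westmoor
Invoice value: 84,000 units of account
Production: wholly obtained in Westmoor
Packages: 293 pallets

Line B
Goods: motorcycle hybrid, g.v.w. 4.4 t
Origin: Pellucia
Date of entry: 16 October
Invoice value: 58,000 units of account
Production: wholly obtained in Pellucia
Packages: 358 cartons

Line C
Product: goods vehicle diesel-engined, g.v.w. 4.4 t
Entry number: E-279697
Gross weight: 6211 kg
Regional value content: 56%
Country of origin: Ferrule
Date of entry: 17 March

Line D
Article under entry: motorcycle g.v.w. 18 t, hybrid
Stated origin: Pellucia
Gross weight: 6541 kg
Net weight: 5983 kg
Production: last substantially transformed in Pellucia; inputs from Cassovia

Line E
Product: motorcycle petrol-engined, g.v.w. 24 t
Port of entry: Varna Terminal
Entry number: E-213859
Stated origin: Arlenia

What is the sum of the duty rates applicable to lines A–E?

143%

Line A: goods vehicle → 15.02; petrol-engined → 15.02.01; g.v.w. 7 t → 15.02.01.02. Scheduled 5%. Westmoor agreement on 15.02: wholly obtained → 6% available; preference 6% not lower than 5% → no reduction. → 5%.
Line B: motorcycle → 15.01; hybrid → 15.01.01; g.v.w. 4.4 t → 15.01.01.03. Scheduled 36%. Pellucia agreement on 15.02: 15.01.01.03 not covered. → 36%.
Line C: goods vehicle → 15.02; diesel-engined → 15.02.03; g.v.w. 4.4 t → 15.02.03.01. Scheduled 20%. Ferrule agreement on 15.03.02: 15.02.03.01 not covered; anti-dumping (Ferrule, 15.02): +36%; total 20% + 36% = 56%. → 56%.
Line D: motorcycle → 15.01; hybrid → 15.01.01; g.v.w. 18 t → 15.01.01.02. Scheduled 32%. Pellucia agreement on 15.02: 15.01.01.02 not covered. → 32%.
Line E: motorcycle → 15.01; petrol-engined → 15.01.02; g.v.w. 24 t → 15.01.02.02. Scheduled 14%. No special measure applies. → 14%.
Sum: 5% + 36% + 56% + 32% + 14% = 143%.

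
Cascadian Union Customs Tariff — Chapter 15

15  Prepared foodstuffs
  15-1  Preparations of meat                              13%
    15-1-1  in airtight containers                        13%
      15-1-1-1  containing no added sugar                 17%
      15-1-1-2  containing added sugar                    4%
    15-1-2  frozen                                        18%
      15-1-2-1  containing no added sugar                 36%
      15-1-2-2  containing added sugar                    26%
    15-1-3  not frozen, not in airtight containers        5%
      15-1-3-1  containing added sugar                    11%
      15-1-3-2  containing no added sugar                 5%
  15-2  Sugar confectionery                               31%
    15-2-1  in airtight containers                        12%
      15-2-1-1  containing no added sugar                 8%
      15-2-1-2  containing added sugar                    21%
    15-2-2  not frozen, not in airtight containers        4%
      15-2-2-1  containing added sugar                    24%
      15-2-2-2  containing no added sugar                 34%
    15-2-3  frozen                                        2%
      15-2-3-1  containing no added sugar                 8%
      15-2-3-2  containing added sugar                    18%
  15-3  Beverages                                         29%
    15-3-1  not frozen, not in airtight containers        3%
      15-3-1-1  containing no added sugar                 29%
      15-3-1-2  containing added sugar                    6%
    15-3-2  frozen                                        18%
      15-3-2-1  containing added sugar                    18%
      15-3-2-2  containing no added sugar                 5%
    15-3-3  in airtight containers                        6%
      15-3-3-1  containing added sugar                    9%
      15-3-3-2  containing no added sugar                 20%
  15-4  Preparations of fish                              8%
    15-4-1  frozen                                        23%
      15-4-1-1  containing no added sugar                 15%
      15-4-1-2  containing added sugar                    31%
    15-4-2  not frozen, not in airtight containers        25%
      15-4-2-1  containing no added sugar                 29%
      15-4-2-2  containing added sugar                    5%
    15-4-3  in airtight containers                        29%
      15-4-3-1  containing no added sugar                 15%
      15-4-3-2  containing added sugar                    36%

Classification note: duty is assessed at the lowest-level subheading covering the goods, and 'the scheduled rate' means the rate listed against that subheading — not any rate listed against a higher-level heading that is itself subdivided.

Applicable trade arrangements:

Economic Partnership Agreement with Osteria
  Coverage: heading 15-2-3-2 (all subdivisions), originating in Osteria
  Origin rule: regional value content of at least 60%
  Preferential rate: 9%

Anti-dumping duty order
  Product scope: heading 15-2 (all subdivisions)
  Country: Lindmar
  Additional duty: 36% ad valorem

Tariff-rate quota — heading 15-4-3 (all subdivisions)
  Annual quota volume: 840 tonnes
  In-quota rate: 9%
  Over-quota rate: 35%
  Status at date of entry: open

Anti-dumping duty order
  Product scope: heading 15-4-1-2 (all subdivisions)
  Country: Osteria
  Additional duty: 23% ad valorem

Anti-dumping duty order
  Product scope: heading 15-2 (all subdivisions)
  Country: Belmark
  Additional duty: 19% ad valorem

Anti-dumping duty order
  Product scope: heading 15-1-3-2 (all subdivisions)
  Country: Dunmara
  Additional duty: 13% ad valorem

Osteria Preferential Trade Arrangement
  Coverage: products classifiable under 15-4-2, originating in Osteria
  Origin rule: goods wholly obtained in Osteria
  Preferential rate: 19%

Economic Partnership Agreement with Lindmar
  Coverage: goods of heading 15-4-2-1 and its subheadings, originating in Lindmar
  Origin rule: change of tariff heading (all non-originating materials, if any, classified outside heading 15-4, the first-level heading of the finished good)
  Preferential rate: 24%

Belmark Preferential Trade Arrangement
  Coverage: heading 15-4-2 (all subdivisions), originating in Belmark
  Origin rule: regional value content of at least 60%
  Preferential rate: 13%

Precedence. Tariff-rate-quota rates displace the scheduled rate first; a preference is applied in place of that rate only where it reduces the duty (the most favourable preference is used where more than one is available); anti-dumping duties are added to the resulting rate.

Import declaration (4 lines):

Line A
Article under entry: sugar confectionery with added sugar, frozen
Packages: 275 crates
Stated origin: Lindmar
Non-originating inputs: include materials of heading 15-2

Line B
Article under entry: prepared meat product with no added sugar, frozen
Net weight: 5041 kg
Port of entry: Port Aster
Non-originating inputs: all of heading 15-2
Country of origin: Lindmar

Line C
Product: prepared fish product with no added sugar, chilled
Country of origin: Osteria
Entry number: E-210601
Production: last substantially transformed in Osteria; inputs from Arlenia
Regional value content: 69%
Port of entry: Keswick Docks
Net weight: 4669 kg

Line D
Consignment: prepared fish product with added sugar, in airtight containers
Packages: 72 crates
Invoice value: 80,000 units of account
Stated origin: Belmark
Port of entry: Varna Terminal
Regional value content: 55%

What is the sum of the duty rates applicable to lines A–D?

Line A: sugar confectionery → 15-2; frozen → 15-2-3; with added sugar → 15-2-3-2. Scheduled 18%. Lindmar agreement on 15-4-2-1: 15-2-3-2 not covered; anti-dumping (Lindmar, 15-2): +36%; total 18% + 36% = 54%. → 54%.
Line B: prepared meat product → 15-1; frozen → 15-1-2; with no added sugar → 15-1-2-1. Scheduled 36%. Lindmar agreement on 15-4-2-1: 15-1-2-1 not covered. → 36%.
Line C: prepared fish product → 15-4; chilled → 15-4-2; with no added sugar → 15-4-2-1. Scheduled 29%. Osteria agreement on 15-2-3-2: 15-4-2-1 not covered; Osteria agreement on 15-4-2: not wholly obtained. → 29%.
Line D: prepared fish product → 15-4; in airtight containers → 15-4-3; with added sugar → 15-4-3-2. Scheduled 36%. quota on 15-4-3 open → in-quota 9%; Belmark agreement on 15-4-2: 15-4-3-2 not covered. → 9%.
Sum: 54% + 36% + 29% + 9% = 128%.

128%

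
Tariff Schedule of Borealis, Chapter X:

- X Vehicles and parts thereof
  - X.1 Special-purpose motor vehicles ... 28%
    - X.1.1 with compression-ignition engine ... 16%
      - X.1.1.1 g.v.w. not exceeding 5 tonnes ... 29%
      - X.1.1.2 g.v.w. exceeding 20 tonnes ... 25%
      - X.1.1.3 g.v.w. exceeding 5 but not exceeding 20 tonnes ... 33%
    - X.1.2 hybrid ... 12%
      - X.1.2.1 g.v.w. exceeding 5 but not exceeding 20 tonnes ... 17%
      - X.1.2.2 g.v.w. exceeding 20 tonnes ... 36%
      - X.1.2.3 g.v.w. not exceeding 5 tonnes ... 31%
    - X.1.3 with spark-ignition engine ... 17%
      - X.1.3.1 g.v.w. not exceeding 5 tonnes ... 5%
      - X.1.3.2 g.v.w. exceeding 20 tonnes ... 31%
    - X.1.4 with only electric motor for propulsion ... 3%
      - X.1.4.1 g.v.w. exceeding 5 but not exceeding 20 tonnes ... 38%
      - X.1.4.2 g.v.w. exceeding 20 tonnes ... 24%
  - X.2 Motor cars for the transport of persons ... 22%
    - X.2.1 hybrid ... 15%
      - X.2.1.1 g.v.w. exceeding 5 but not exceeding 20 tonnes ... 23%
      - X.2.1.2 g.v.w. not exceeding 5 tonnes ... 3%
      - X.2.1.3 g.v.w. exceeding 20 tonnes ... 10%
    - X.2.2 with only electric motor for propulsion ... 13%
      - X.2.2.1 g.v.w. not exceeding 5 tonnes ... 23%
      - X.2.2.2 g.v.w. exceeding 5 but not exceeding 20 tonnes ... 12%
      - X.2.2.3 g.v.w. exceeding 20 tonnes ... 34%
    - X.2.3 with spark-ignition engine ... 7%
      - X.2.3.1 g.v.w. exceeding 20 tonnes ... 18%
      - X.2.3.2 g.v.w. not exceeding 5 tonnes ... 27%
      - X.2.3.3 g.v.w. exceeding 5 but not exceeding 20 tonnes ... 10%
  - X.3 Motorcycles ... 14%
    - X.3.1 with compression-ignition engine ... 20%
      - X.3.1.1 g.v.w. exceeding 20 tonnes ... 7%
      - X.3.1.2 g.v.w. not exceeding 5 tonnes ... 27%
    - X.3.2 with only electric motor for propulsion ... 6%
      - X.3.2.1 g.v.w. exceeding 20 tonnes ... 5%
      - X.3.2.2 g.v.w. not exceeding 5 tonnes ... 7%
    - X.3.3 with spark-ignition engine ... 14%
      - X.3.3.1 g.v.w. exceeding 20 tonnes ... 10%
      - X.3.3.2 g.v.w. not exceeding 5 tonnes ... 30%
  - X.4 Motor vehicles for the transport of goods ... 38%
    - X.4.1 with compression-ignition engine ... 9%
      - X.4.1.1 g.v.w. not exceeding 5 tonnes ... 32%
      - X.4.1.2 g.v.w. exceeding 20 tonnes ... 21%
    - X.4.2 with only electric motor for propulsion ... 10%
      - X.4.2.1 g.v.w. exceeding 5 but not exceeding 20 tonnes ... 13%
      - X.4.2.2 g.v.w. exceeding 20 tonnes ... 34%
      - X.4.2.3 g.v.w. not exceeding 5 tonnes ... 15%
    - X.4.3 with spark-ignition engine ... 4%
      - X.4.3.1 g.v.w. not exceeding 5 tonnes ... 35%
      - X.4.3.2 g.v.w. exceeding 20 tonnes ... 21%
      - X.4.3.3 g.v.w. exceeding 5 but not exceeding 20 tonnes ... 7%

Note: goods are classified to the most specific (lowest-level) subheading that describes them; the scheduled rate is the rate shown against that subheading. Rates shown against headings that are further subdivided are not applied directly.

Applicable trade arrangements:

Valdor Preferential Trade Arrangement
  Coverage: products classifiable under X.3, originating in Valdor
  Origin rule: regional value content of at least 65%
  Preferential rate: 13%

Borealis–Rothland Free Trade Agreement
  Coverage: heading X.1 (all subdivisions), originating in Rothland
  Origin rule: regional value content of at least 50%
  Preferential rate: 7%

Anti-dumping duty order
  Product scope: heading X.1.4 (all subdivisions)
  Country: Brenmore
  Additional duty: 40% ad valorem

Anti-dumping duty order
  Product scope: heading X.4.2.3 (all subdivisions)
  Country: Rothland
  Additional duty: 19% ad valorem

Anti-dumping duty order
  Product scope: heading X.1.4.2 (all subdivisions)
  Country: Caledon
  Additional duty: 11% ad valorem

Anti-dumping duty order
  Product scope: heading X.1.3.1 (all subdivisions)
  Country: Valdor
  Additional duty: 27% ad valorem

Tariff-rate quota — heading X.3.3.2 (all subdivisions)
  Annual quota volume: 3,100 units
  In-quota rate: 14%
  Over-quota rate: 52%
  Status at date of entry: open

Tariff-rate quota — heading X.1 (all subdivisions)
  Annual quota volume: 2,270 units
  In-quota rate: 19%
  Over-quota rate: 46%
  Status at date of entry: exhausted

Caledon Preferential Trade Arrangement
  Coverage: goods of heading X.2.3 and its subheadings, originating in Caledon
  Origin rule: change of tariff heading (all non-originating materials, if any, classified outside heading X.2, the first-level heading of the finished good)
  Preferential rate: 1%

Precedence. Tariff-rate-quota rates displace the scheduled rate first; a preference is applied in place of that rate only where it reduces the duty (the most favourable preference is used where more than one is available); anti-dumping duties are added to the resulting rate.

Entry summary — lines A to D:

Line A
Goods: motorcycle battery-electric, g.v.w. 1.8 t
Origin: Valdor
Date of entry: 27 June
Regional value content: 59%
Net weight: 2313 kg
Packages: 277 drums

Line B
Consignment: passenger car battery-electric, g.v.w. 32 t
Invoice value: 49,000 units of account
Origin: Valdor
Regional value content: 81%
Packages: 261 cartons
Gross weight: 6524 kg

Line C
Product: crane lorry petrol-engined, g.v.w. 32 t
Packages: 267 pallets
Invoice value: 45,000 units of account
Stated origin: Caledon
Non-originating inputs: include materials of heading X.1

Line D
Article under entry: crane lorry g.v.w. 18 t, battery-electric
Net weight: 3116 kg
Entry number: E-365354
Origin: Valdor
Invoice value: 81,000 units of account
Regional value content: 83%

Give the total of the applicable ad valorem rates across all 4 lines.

133%

Line A: motorcycle → X.3; battery-electric → X.3.2; g.v.w. 1.8 t → X.3.2.2. Scheduled 7%. Valdor agreement on X.3: RVC < 65%. → 7%.
Line B: passenger car → X.2; battery-electric → X.2.2; g.v.w. 32 t → X.2.2.3. Scheduled 34%. Valdor agreement on X.3: X.2.2.3 not covered. → 34%.
Line C: crane lorry → X.1; petrol-engined → X.1.3; g.v.w. 32 t → X.1.3.2. Scheduled 31%. quota on X.1 exhausted → over-quota 46%; Caledon agreement on X.2.3: X.1.3.2 not covered. → 46%.
Line D: crane lorry → X.1; battery-electric → X.1.4; g.v.w. 18 t → X.1.4.1. Scheduled 38%. quota on X.1 exhausted → over-quota 46%; Valdor agreement on X.3: X.1.4.1 not covered. → 46%.
Sum: 7% + 34% + 46% + 46% = 133%.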